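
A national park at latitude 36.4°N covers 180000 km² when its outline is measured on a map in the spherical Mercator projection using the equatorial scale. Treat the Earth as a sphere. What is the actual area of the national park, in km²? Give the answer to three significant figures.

117000 km²

The Mercator projection is conformal; its linear scale factor is the same in every direction and equals sec φ = 1/cos φ.
Areal scale = k² = sec²φ = 1/cos²(36.4°) = 1/0.8049² = 1.544.
True area = apparent / (areal scale) = 180000 / 1.544 ≈ 117000 km².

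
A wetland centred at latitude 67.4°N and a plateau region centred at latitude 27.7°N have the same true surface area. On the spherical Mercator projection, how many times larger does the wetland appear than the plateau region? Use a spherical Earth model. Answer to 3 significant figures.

5.31

On Mercator, area is exaggerated by sec²φ = 1/cos²φ.
At 67.4°: sec²(67.4°) = 1/0.3843² = 6.771.
At 27.7°: sec²(27.7°) = 1/0.8854² = 1.276.
Ratio = 6.771/1.276 = cos²(27.7°)/cos²(67.4°) ≈ 5.31.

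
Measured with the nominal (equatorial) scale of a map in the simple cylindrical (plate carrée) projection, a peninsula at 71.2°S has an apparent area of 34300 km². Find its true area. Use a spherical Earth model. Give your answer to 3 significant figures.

11100 km²

Plate carrée maps x = Rλ, y = Rφ. The meridian scale is h = 1 and the parallel scale is k = 1/cos φ = sec φ.
Areal scale = h·k = 1 × sec φ; at 71.2°, h = 1.000, k = 3.103, so h·k = 3.103.
True area = apparent / (areal scale) = 34300 / 3.103 ≈ 11100 km².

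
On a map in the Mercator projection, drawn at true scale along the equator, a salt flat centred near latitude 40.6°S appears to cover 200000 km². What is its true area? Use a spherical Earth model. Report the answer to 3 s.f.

The Mercator projection is conformal; its linear scale factor is the same in every direction and equals sec φ = 1/cos φ.
Areal scale = k² = sec²φ = 1/cos²(40.6°) = 1/0.7593² = 1.735.
True area = apparent / (areal scale) = 200000 / 1.735 ≈ 115000 km².

115000 km²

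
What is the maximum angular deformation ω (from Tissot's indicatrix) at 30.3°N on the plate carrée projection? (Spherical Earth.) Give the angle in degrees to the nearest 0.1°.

8.4°

For the equirectangular projection with φ₀ = 0 (plate carrée), h = 1 along meridians and k = sec φ along parallels.
At 30.3°: h = 1.000, k = 1.158; principal scales a = 1.158, b = 1.000.
sin(ω/2) = (a − b)/(a + b) = 0.1582/2.158 = 0.07331, so ω = 2 arcsin(0.07331) ≈ 8.4°.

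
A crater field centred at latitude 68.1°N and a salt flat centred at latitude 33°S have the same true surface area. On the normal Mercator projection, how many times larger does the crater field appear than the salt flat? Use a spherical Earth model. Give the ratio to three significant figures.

5.06

Mercator is conformal with k = sec φ, so areal scale = k² = sec²φ.
At 68.1°: sec²(68.1°) = 1/0.3730² = 7.188.
At 33°: sec²(33°) = 1/0.8387² = 1.422.
Ratio = 7.188/1.422 = cos²(33°)/cos²(68.1°) ≈ 5.06.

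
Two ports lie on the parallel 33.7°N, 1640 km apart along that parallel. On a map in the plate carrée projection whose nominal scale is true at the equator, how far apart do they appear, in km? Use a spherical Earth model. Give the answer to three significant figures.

Plate carrée maps x = Rλ, y = Rφ. The meridian scale is h = 1 and the parallel scale is k = 1/cos φ = sec φ.
Along the parallel, k = sec 33.7° = 1/0.8320 = 1.202.
Map distance = 1640 × 1.202 ≈ 1970 km.

1970 km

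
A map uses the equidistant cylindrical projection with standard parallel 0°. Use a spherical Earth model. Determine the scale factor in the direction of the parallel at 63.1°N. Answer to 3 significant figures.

2.21

In the plate carrée (x = Rλ, y = Rφ), meridians are true-scale (h = 1) and parallels are stretched by k = sec φ.
k = 1/cos 63.1° = 1/0.4524 = 2.210.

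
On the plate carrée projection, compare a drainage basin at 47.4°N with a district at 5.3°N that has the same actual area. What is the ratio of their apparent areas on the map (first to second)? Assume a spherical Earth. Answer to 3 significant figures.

1.47

Plate carrée maps x = Rλ, y = Rφ. The meridian scale is h = 1 and the parallel scale is k = 1/cos φ = sec φ.
Areal scale at 47.4°: h·k = 1.000 × 1.477 = 1.477.
Areal scale at 5.3°: h·k = 1.000 × 1.004 = 1.004.
Ratio = 1.477/1.004 ≈ 1.47.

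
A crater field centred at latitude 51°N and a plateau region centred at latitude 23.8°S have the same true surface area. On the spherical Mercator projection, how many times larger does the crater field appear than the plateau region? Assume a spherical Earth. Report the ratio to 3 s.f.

2.11

Mercator is conformal with k = sec φ, so areal scale = k² = sec²φ.
At 51°: sec²(51°) = 1/0.6293² = 2.525.
At 23.8°: sec²(23.8°) = 1/0.9150² = 1.195.
Ratio = 2.525/1.195 = cos²(23.8°)/cos²(51°) ≈ 2.11.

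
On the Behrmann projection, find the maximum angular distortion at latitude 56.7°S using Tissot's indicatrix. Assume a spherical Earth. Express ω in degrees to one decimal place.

Behrmann is a cylindrical equal-area projection with standard parallels at ±30°. Cylindrical equal-area (φ₀ = 30°): h = cos φ / cos 30° along meridians, k = cos 30° / cos φ along parallels; h·k = 1.
At 56.7°: h = 0.6340, k = 1.577; principal scales a = 1.577, b = 0.6340.
sin(ω/2) = (a − b)/(a + b) = 0.9434/2.211 = 0.4266, so ω = 2 arcsin(0.4266) ≈ 50.5°.

50.5°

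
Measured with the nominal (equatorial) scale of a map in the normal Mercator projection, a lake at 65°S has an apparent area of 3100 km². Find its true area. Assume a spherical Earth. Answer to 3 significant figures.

554 km²

The Mercator projection is conformal; its linear scale factor is the same in every direction and equals sec φ = 1/cos φ.
Areal scale = k² = sec²φ = 1/cos²(65°) = 1/0.4226² = 5.599.
True area = apparent / (areal scale) = 3100 / 5.599 ≈ 554 km².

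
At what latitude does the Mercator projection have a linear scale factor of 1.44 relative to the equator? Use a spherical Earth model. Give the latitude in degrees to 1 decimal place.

Mercator scale is k = sec φ = 1/cos φ.
1/cos φ = 1.44  ⇒  cos φ = 0.6944  ⇒  φ = arccos(0.6944) ≈ 46.0°.

46.0°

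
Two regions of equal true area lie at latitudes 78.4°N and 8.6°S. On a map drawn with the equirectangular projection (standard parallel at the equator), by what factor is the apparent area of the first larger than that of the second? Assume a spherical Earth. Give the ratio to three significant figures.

4.92

For the equirectangular projection with φ₀ = 0 (plate carrée), h = 1 along meridians and k = sec φ along parallels.
Areal scale at 78.4°: h·k = 1.000 × 4.973 = 4.973.
Areal scale at 8.6°: h·k = 1.000 × 1.011 = 1.011.
Ratio = 4.973/1.011 ≈ 4.92.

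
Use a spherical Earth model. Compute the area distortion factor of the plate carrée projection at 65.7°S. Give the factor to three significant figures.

2.43

Plate carrée maps x = Rλ, y = Rφ. The meridian scale is h = 1 and the parallel scale is k = 1/cos φ = sec φ.
Areal scale = h·k = 1 × sec φ; at 65.7°, h = 1.000, k = 2.430, so h·k = 2.430.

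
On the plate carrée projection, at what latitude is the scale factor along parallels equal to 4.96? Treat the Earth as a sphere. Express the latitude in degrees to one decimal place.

78.4°

Plate carrée: h = 1, k = sec φ along parallels.
sec φ = 4.96  ⇒  cos φ = 0.2016  ⇒  φ ≈ 78.4°.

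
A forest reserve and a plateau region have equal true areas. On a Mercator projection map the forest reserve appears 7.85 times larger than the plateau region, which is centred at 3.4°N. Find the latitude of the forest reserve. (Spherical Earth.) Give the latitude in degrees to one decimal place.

69.1°

Mercator areal scale is sec²φ, so apparent-area ratio = sec²φ₁ / sec²φ₂ = cos²φ₂ / cos²φ₁.
cos²φ₂ / cos²φ₁ = 7.85  ⇒  cos φ₁ = cos 3.4° / √7.85 = 0.9982/2.802 = 0.3563.
φ₁ = arccos(0.3563) ≈ 69.1°.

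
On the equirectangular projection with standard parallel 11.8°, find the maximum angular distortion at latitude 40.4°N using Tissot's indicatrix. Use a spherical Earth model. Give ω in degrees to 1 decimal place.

14.3°

With standard parallel φ₀ = 11.8°, the equirectangular projection gives x = Rλ cos φ₀, y = Rφ, so h = 1 and k = cos 11.8° / cos φ.
At 40.4°: h = 1.000, k = 1.285; principal scales a = 1.285, b = 1.000.
sin(ω/2) = (a − b)/(a + b) = 0.2854/2.285 = 0.1249, so ω = 2 arcsin(0.1249) ≈ 14.3°.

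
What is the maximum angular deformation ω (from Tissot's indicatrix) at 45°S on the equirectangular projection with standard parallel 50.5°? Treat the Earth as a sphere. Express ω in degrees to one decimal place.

The equidistant cylindrical projection with φ₀ = 50.5° has h = 1 (meridians true) and k = cos φ₀ / cos φ along parallels.
At 45°: h = 1.000, k = 0.8996; principal scales a = 1.000, b = 0.8996.
sin(ω/2) = (a − b)/(a + b) = 0.1004/1.900 = 0.05288, so ω = 2 arcsin(0.05288) ≈ 6.1°.

6.1°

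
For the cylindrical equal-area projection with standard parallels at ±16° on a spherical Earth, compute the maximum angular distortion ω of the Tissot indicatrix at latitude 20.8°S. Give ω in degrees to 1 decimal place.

Cylindrical equal-area (φ₀ = 16°): h = cos φ / cos 16° along meridians, k = cos 16° / cos φ along parallels; h·k = 1.
At 20.8°: h = 0.9725, k = 1.028; principal scales a = 1.028, b = 0.9725.
sin(ω/2) = (a − b)/(a + b) = 0.05578/2.001 = 0.02788, so ω = 2 arcsin(0.02788) ≈ 3.2°.

3.2°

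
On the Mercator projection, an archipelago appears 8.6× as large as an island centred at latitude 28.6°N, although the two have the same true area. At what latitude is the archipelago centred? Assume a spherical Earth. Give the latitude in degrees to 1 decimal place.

72.6°

For equal true areas on Mercator, apparent areas scale as sec²φ, so the ratio is cos²φ₂ / cos²φ₁.
cos²φ₂ / cos²φ₁ = 8.6  ⇒  cos φ₁ = cos 28.6° / √8.6 = 0.8780/2.933 = 0.2994.
φ₁ = arccos(0.2994) ≈ 72.6°.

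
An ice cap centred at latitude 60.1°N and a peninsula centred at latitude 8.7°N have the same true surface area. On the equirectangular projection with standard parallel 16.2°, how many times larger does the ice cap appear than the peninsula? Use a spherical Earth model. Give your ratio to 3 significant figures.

1.98

In the equirectangular projection with standard parallel φ₀ = 16.2° (x = Rλ cos φ₀, y = Rφ), meridians are true-scale (h = 1) and the parallel scale is k = cos φ₀ / cos φ.
Areal scale at 60.1°: h·k = 1.000 × 1.926 = 1.926.
Areal scale at 8.7°: h·k = 1.000 × 0.9715 = 0.9715.
Ratio = 1.926/0.9715 ≈ 1.98.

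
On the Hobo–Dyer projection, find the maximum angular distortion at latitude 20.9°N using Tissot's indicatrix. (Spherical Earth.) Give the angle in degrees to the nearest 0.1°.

The Hobo–Dyer projection is cylindrical equal-area with φ₀ = 37.5°. Cylindrical equal-area (φ₀ = 37.5°): h = cos φ / cos 37.5° along meridians, k = cos 37.5° / cos φ along parallels; h·k = 1.
At 20.9°: h = 1.178, k = 0.8492; principal scales a = 1.178, b = 0.8492.
sin(ω/2) = (a − b)/(a + b) = 0.3283/2.027 = 0.1620, so ω = 2 arcsin(0.1620) ≈ 18.6°.

18.6°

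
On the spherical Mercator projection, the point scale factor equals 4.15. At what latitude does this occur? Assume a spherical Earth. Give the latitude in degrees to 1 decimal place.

76.1°

Mercator scale is k = sec φ = 1/cos φ.
1/cos φ = 4.15  ⇒  cos φ = 0.2410  ⇒  φ = arccos(0.2410) ≈ 76.1°.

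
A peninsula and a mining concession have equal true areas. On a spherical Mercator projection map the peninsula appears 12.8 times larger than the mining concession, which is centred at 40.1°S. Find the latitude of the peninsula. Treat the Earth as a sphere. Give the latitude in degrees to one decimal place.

For equal true areas on Mercator, apparent areas scale as sec²φ, so the ratio is cos²φ₂ / cos²φ₁.
cos²φ₂ / cos²φ₁ = 12.8  ⇒  cos φ₁ = cos 40.1° / √12.8 = 0.7649/3.578 = 0.2138.
φ₁ = arccos(0.2138) ≈ 77.7°.

77.7°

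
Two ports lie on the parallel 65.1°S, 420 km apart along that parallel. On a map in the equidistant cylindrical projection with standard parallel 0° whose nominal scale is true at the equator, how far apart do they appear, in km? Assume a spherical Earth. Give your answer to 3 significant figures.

In the plate carrée (x = Rλ, y = Rφ), meridians are true-scale (h = 1) and parallels are stretched by k = sec φ.
Along the parallel, k = sec 65.1° = 1/0.4210 = 2.375.
Map distance = 420 × 2.375 ≈ 998 km.

998 km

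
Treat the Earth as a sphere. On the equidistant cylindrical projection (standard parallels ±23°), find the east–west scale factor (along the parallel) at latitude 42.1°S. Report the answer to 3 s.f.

In the equirectangular projection with standard parallel φ₀ = 23° (x = Rλ cos φ₀, y = Rφ), meridians are true-scale (h = 1) and the parallel scale is k = cos φ₀ / cos φ.
k = cos 23° / cos 42.1° = 0.9205/0.7420 = 1.241.

1.24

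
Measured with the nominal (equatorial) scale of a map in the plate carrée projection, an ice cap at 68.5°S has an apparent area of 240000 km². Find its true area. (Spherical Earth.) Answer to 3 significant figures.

Plate carrée maps x = Rλ, y = Rφ. The meridian scale is h = 1 and the parallel scale is k = 1/cos φ = sec φ.
Areal scale = h·k = 1 × sec φ; at 68.5°, h = 1.000, k = 2.729, so h·k = 2.729.
True area = apparent / (areal scale) = 240000 / 2.729 ≈ 88000 km².

88000 km²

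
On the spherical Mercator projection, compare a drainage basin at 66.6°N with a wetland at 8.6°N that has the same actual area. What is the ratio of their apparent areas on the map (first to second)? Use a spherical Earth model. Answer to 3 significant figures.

On Mercator, area is exaggerated by sec²φ = 1/cos²φ.
At 66.6°: sec²(66.6°) = 1/0.3971² = 6.340.
At 8.6°: sec²(8.6°) = 1/0.9888² = 1.023.
Ratio = 6.340/1.023 = cos²(8.6°)/cos²(66.6°) ≈ 6.20.

6.20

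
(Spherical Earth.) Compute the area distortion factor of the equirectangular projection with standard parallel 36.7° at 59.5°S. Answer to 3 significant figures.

The equidistant cylindrical projection with φ₀ = 36.7° has h = 1 (meridians true) and k = cos φ₀ / cos φ along parallels.
Areal scale = h·k = 1 × cos φ₀ / cos φ; at 59.5°, h = 1.000, k = 1.580, so h·k = 1.580.

1.58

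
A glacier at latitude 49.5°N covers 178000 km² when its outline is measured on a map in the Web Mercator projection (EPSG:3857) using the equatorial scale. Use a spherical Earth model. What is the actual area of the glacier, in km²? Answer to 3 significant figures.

75100 km²

The Mercator projection is conformal; its linear scale factor is the same in every direction and equals sec φ = 1/cos φ.
Areal scale = k² = sec²φ = 1/cos²(49.5°) = 1/0.6494² = 2.371.
True area = apparent / (areal scale) = 178000 / 2.371 ≈ 75100 km².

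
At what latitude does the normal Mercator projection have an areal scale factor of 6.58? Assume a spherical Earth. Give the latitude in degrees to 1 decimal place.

Mercator areal scale is sec²φ.
sec²φ = 6.58  ⇒  cos²φ = 0.1520  ⇒  cos φ = 0.3898.
φ = arccos(0.3898) ≈ 67.1°.

67.1°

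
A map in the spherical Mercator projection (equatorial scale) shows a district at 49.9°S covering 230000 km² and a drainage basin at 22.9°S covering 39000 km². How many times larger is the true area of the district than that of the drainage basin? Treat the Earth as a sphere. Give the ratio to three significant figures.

2.88

Mercator's areal exaggeration is sec²φ; hence true area = (apparent area) · cos²φ.
True area of district: 230000 × cos²(49.9°) = 230000 × 0.4149 = 95430 km².
True area of drainage basin: 39000 × cos²(22.9°) = 39000 × 0.8486 = 33090 km².
Ratio = 95430 / 33090 ≈ 2.88.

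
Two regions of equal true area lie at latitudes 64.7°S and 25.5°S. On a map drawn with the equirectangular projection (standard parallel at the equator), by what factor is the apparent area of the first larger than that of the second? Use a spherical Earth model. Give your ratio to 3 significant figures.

In the plate carrée (x = Rλ, y = Rφ), meridians are true-scale (h = 1) and parallels are stretched by k = sec φ.
Areal scale at 64.7°: h·k = 1.000 × 2.340 = 2.340.
Areal scale at 25.5°: h·k = 1.000 × 1.108 = 1.108.
Ratio = 2.340/1.108 ≈ 2.11.

2.11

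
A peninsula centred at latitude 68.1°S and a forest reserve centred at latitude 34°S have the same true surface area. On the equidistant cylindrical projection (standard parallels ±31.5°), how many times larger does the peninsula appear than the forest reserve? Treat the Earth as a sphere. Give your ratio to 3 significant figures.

In the equirectangular projection with standard parallel φ₀ = 31.5° (x = Rλ cos φ₀, y = Rφ), meridians are true-scale (h = 1) and the parallel scale is k = cos φ₀ / cos φ.
Areal scale at 68.1°: h·k = 1.000 × 2.286 = 2.286.
Areal scale at 34°: h·k = 1.000 × 1.028 = 1.028.
Ratio = 2.286/1.028 ≈ 2.22.

2.22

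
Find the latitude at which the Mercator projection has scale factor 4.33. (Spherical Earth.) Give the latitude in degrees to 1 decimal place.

Mercator scale is k = sec φ = 1/cos φ.
1/cos φ = 4.33  ⇒  cos φ = 0.2309  ⇒  φ = arccos(0.2309) ≈ 76.6°.

76.6°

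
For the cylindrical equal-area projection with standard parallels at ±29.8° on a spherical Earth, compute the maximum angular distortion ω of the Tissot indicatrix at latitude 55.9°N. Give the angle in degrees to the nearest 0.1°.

For cylindrical equal-area with standard parallel φ₀, h = cos φ / cos φ₀ and k = cos φ₀ / cos φ, so h·k = 1.
At 55.9°: h = 0.6461, k = 1.548; principal scales a = 1.548, b = 0.6461.
sin(ω/2) = (a − b)/(a + b) = 0.9017/2.194 = 0.4110, so ω = 2 arcsin(0.4110) ≈ 48.5°.

48.5°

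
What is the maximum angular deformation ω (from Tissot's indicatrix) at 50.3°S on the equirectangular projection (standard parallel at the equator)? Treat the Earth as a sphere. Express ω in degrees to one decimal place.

25.5°

For the equirectangular projection with φ₀ = 0 (plate carrée), h = 1 along meridians and k = sec φ along parallels.
At 50.3°: h = 1.000, k = 1.566; principal scales a = 1.566, b = 1.000.
sin(ω/2) = (a − b)/(a + b) = 0.5655/2.566 = 0.2204, so ω = 2 arcsin(0.2204) ≈ 25.5°.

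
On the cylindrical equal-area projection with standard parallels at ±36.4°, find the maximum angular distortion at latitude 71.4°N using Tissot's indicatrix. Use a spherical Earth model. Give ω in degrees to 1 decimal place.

Cylindrical equal-area (φ₀ = 36.4°): h = cos φ / cos 36.4° along meridians, k = cos 36.4° / cos φ along parallels; h·k = 1.
At 71.4°: h = 0.3963, k = 2.523; principal scales a = 2.523, b = 0.3963.
sin(ω/2) = (a − b)/(a + b) = 2.127/2.920 = 0.7286, so ω = 2 arcsin(0.7286) ≈ 93.5°.

93.5°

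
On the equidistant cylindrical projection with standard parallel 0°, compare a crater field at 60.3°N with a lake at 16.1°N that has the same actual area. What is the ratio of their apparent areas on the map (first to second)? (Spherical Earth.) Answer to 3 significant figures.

For the equirectangular projection with φ₀ = 0 (plate carrée), h = 1 along meridians and k = sec φ along parallels.
Areal scale at 60.3°: h·k = 1.000 × 2.018 = 2.018.
Areal scale at 16.1°: h·k = 1.000 × 1.041 = 1.041.
Ratio = 2.018/1.041 ≈ 1.94.

1.94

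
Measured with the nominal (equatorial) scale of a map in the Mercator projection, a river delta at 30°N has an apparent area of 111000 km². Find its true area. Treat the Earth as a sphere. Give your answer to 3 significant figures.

For Mercator, h = k = sec φ (a conformal cylindrical projection has a single point scale, 1/cos φ).
Areal scale = k² = sec²φ = 1/cos²(30°) = 1/0.8660² = 1.333.
True area = apparent / (areal scale) = 111000 / 1.333 ≈ 83200 km².

83200 km²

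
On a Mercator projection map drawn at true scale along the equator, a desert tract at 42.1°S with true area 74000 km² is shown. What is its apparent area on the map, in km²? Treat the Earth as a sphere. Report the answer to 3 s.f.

Mercator is conformal, so the point scale is isotropic: h = k = sec φ = 1/cos φ.
Areal scale = k² = sec²φ = 1/cos²(42.1°) = 1/0.7420² = 1.816.
Apparent area = 74000 × 1.816 ≈ 134000 km².

134000 km²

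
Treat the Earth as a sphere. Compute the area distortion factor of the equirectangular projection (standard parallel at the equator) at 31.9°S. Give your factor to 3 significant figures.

For the equirectangular projection with φ₀ = 0 (plate carrée), h = 1 along meridians and k = sec φ along parallels.
Areal scale = h·k = 1 × sec φ; at 31.9°, h = 1.000, k = 1.178, so h·k = 1.178.

1.18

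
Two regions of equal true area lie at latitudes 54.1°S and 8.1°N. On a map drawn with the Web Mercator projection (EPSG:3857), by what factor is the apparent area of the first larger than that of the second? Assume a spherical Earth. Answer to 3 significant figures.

2.85

On Mercator, area is exaggerated by sec²φ = 1/cos²φ.
At 54.1°: sec²(54.1°) = 1/0.5864² = 2.908.
At 8.1°: sec²(8.1°) = 1/0.9900² = 1.020.
Ratio = 2.908/1.020 = cos²(8.1°)/cos²(54.1°) ≈ 2.85.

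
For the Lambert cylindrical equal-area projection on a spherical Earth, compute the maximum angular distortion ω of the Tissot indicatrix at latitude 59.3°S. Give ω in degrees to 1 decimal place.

The Lambert cylindrical equal-area projection is the cylindrical equal-area projection with its standard parallel at the equator (φ₀ = 0). For cylindrical equal-area with standard parallel φ₀, h = cos φ / cos φ₀ and k = cos φ₀ / cos φ, so h·k = 1.
At 59.3°: h = 0.5105, k = 1.959; principal scales a = 1.959, b = 0.5105.
sin(ω/2) = (a − b)/(a + b) = 1.448/2.469 = 0.5865, so ω = 2 arcsin(0.5865) ≈ 71.8°.

71.8°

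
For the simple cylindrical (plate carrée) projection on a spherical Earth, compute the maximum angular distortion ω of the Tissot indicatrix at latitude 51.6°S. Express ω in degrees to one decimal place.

In the plate carrée (x = Rλ, y = Rφ), meridians are true-scale (h = 1) and parallels are stretched by k = sec φ.
At 51.6°: h = 1.000, k = 1.610; principal scales a = 1.610, b = 1.000.
sin(ω/2) = (a − b)/(a + b) = 0.6099/2.610 = 0.2337, so ω = 2 arcsin(0.2337) ≈ 27.0°.

27.0°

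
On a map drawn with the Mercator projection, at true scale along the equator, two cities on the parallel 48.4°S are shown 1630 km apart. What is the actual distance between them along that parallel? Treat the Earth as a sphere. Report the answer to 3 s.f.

The Mercator projection is conformal; its linear scale factor is the same in every direction and equals sec φ = 1/cos φ.
Along the parallel at 48.4°, map distances are exaggerated by k = sec 48.4° = 1.506.
True distance = 1630 / 1.506 = 1630 × cos 48.4° ≈ 1080 km.

1080 km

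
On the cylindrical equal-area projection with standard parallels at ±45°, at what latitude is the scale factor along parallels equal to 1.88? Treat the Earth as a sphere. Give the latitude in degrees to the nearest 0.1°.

67.9°

Cylindrical equal-area (φ₀ = 45°): h = cos φ / cos 45° along meridians, k = cos 45° / cos φ along parallels; h·k = 1.
k = cos φ₀ / cos φ = 1.88  ⇒  cos φ = cos 45° / 1.88 = 0.3761.
φ = arccos(0.3761) ≈ 67.9°.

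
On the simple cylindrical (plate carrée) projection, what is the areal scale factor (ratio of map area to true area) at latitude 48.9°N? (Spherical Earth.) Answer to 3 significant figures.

In the plate carrée (x = Rλ, y = Rφ), meridians are true-scale (h = 1) and parallels are stretched by k = sec φ.
Areal scale = h·k = 1 × sec φ; at 48.9°, h = 1.000, k = 1.521, so h·k = 1.521.

1.52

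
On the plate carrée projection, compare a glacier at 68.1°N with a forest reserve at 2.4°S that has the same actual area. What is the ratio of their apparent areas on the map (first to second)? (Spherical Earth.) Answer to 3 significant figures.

For the equirectangular projection with φ₀ = 0 (plate carrée), h = 1 along meridians and k = sec φ along parallels.
Areal scale at 68.1°: h·k = 1.000 × 2.681 = 2.681.
Areal scale at 2.4°: h·k = 1.000 × 1.001 = 1.001.
Ratio = 2.681/1.001 ≈ 2.68.

2.68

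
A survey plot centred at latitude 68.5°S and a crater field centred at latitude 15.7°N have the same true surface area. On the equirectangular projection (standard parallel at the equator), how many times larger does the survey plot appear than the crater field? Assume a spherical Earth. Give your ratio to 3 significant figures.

For the equirectangular projection with φ₀ = 0 (plate carrée), h = 1 along meridians and k = sec φ along parallels.
Areal scale at 68.5°: h·k = 1.000 × 2.729 = 2.729.
Areal scale at 15.7°: h·k = 1.000 × 1.039 = 1.039.
Ratio = 2.729/1.039 ≈ 2.63.

2.63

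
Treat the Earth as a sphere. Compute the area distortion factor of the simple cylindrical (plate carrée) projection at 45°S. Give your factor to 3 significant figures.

1.41

For the equirectangular projection with φ₀ = 0 (plate carrée), h = 1 along meridians and k = sec φ along parallels.
Areal scale = h·k = 1 × sec φ; at 45°, h = 1.000, k = 1.414, so h·k = 1.414.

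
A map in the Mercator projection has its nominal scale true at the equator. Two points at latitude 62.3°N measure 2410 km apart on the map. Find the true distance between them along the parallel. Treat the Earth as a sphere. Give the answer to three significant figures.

1120 km

Mercator is conformal, so the point scale is isotropic: h = k = sec φ = 1/cos φ.
Along the parallel at 62.3°, map distances are exaggerated by k = sec 62.3° = 2.151.
True distance = 2410 / 2.151 = 2410 × cos 62.3° ≈ 1120 km.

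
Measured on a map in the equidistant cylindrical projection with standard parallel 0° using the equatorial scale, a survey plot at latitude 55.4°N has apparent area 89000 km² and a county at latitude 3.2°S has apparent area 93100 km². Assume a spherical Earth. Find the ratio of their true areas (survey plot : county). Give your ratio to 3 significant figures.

Plate carrée has h = 1 and k = sec φ, giving areal scale sec φ; true area = (apparent area) · cos φ.
True area of survey plot: 89000 × cos(55.4°) = 89000 × 0.5678 = 50540 km².
True area of county: 93100 × cos(3.2°) = 93100 × 0.9984 = 92950 km².
Ratio = 50540 / 92950 ≈ 0.544.

0.544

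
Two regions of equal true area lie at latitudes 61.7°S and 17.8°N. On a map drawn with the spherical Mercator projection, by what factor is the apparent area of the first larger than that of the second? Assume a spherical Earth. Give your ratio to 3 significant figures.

4.03

Mercator is conformal with k = sec φ, so areal scale = k² = sec²φ.
At 61.7°: sec²(61.7°) = 1/0.4741² = 4.449.
At 17.8°: sec²(17.8°) = 1/0.9521² = 1.103.
Ratio = 4.449/1.103 = cos²(17.8°)/cos²(61.7°) ≈ 4.03.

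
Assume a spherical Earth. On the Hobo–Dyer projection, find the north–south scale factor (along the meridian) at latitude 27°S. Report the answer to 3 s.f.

1.12

Hobo–Dyer is a cylindrical equal-area projection with standard parallels at ±37.5°. A cylindrical equal-area projection with standard parallel φ₀ has meridian scale h = cos φ / cos φ₀ and parallel scale k = cos φ₀ / cos φ (so areas are preserved, h·k = 1).
h = cos 27° / cos 37.5° = 0.8910/0.7934 = 1.123.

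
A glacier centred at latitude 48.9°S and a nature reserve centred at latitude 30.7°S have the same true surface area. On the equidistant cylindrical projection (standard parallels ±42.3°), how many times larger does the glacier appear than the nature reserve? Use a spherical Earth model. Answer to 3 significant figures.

With standard parallel φ₀ = 42.3°, the equirectangular projection gives x = Rλ cos φ₀, y = Rφ, so h = 1 and k = cos 42.3° / cos φ.
Areal scale at 48.9°: h·k = 1.000 × 1.125 = 1.125.
Areal scale at 30.7°: h·k = 1.000 × 0.8602 = 0.8602.
Ratio = 1.125/0.8602 ≈ 1.31.

1.31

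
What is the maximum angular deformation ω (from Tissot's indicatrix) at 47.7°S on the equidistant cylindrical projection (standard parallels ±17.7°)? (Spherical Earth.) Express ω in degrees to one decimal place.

In the equirectangular projection with standard parallel φ₀ = 17.7° (x = Rλ cos φ₀, y = Rφ), meridians are true-scale (h = 1) and the parallel scale is k = cos φ₀ / cos φ.
At 47.7°: h = 1.000, k = 1.416; principal scales a = 1.416, b = 1.000.
sin(ω/2) = (a − b)/(a + b) = 0.4155/2.416 = 0.1720, so ω = 2 arcsin(0.1720) ≈ 19.8°.

19.8°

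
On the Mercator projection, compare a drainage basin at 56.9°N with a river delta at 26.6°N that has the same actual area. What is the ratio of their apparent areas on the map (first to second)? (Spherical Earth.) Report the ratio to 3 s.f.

Mercator is conformal with k = sec φ, so areal scale = k² = sec²φ.
At 56.9°: sec²(56.9°) = 1/0.5461² = 3.353.
At 26.6°: sec²(26.6°) = 1/0.8942² = 1.251.
Ratio = 3.353/1.251 = cos²(26.6°)/cos²(56.9°) ≈ 2.68.

2.68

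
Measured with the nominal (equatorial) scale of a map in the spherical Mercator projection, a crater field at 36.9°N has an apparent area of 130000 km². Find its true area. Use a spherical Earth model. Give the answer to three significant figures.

The Mercator projection is conformal; its linear scale factor is the same in every direction and equals sec φ = 1/cos φ.
Areal scale = k² = sec²φ = 1/cos²(36.9°) = 1/0.7997² = 1.564.
True area = apparent / (areal scale) = 130000 / 1.564 ≈ 83100 km².

83100 km²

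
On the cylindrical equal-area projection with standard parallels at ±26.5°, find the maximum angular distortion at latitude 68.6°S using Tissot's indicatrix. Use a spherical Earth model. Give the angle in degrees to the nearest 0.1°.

For cylindrical equal-area with standard parallel φ₀, h = cos φ / cos φ₀ and k = cos φ₀ / cos φ, so h·k = 1.
At 68.6°: h = 0.4077, k = 2.453; principal scales a = 2.453, b = 0.4077.
sin(ω/2) = (a − b)/(a + b) = 2.045/2.860 = 0.7149, so ω = 2 arcsin(0.7149) ≈ 91.3°.

91.3°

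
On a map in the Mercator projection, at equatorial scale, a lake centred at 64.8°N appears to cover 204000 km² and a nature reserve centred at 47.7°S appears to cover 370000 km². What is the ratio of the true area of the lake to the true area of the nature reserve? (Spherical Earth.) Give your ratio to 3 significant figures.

0.221

Since Mercator area scale is 1/cos²φ, the true area equals the apparent area multiplied by cos²φ.
True area of lake: 204000 × cos²(64.8°) = 204000 × 0.1813 = 36980 km².
True area of nature reserve: 370000 × cos²(47.7°) = 370000 × 0.4529 = 167600 km².
Ratio = 36980 / 167600 ≈ 0.221.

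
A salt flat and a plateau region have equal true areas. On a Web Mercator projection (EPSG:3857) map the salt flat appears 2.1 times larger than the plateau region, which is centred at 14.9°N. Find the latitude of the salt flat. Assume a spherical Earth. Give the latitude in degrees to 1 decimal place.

On Mercator, (apparent₁)/(apparent₂) = sec²φ₁ / sec²φ₂ when true areas are equal.
cos²φ₂ / cos²φ₁ = 2.1  ⇒  cos φ₁ = cos 14.9° / √2.1 = 0.9664/1.449 = 0.6669.
φ₁ = arccos(0.6669) ≈ 48.2°.

48.2°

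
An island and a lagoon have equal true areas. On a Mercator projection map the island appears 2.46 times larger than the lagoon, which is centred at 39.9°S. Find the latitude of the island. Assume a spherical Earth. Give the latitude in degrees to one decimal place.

60.7°

On Mercator, (apparent₁)/(apparent₂) = sec²φ₁ / sec²φ₂ when true areas are equal.
cos²φ₂ / cos²φ₁ = 2.46  ⇒  cos φ₁ = cos 39.9° / √2.46 = 0.7672/1.568 = 0.4891.
φ₁ = arccos(0.4891) ≈ 60.7°.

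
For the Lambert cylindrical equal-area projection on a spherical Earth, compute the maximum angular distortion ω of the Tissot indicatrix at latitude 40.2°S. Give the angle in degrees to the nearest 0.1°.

30.5°

The Lambert cylindrical equal-area projection is the cylindrical equal-area projection with its standard parallel at the equator (φ₀ = 0). Cylindrical equal-area (φ₀ = 0°): h = cos φ / cos 0° along meridians, k = cos 0° / cos φ along parallels; h·k = 1.
At 40.2°: h = 0.7638, k = 1.309; principal scales a = 1.309, b = 0.7638.
sin(ω/2) = (a − b)/(a + b) = 0.5455/2.073 = 0.2631, so ω = 2 arcsin(0.2631) ≈ 30.5°.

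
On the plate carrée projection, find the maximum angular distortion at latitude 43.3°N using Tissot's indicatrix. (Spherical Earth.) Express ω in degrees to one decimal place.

18.1°

In the plate carrée (x = Rλ, y = Rφ), meridians are true-scale (h = 1) and parallels are stretched by k = sec φ.
At 43.3°: h = 1.000, k = 1.374; principal scales a = 1.374, b = 1.000.
sin(ω/2) = (a − b)/(a + b) = 0.3741/2.374 = 0.1576, so ω = 2 arcsin(0.1576) ≈ 18.1°.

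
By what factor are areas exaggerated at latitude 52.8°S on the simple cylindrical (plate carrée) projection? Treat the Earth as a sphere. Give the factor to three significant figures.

1.65

Plate carrée maps x = Rλ, y = Rφ. The meridian scale is h = 1 and the parallel scale is k = 1/cos φ = sec φ.
Areal scale = h·k = 1 × sec φ; at 52.8°, h = 1.000, k = 1.654, so h·k = 1.654.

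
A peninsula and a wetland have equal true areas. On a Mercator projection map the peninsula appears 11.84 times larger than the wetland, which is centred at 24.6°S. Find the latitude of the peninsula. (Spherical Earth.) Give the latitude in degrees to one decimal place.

74.7°

For equal true areas on Mercator, apparent areas scale as sec²φ, so the ratio is cos²φ₂ / cos²φ₁.
cos²φ₂ / cos²φ₁ = 11.84  ⇒  cos φ₁ = cos 24.6° / √11.84 = 0.9092/3.441 = 0.2642.
φ₁ = arccos(0.2642) ≈ 74.7°.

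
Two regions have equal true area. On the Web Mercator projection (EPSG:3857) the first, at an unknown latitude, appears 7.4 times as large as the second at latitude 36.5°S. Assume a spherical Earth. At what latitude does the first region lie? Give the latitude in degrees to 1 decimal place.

72.8°

For equal true areas on Mercator, apparent areas scale as sec²φ, so the ratio is cos²φ₂ / cos²φ₁.
cos²φ₂ / cos²φ₁ = 7.4  ⇒  cos φ₁ = cos 36.5° / √7.4 = 0.8039/2.720 = 0.2955.
φ₁ = arccos(0.2955) ≈ 72.8°.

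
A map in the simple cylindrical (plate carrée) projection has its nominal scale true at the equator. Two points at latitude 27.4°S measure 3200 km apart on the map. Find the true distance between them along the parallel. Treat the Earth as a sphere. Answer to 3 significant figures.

2840 km

For the equirectangular projection with φ₀ = 0 (plate carrée), h = 1 along meridians and k = sec φ along parallels.
Along the parallel at 27.4°, map distances are exaggerated by k = sec 27.4° = 1.126.
True distance = 3200 / 1.126 = 3200 × cos 27.4° ≈ 2840 km.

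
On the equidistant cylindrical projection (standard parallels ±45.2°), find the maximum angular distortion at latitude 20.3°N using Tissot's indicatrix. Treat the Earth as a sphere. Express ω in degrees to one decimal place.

16.3°

The equidistant cylindrical projection with φ₀ = 45.2° has h = 1 (meridians true) and k = cos φ₀ / cos φ along parallels.
At 20.3°: h = 1.000, k = 0.7513; principal scales a = 1.000, b = 0.7513.
sin(ω/2) = (a − b)/(a + b) = 0.2487/1.751 = 0.1420, so ω = 2 arcsin(0.1420) ≈ 16.3°.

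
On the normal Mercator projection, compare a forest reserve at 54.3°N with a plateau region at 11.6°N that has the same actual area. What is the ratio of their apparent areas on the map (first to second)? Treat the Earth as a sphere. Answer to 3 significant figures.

Mercator areal scale is sec²φ.
At 54.3°: sec²(54.3°) = 1/0.5835² = 2.937.
At 11.6°: sec²(11.6°) = 1/0.9796² = 1.042.
Ratio = 2.937/1.042 = cos²(11.6°)/cos²(54.3°) ≈ 2.82.

2.82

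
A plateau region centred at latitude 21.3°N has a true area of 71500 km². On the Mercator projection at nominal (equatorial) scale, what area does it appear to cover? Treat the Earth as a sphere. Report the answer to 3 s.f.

Mercator is conformal, so the point scale is isotropic: h = k = sec φ = 1/cos φ.
Areal scale = k² = sec²φ = 1/cos²(21.3°) = 1/0.9317² = 1.152.
Apparent area = 71500 × 1.152 ≈ 82400 km².

82400 km²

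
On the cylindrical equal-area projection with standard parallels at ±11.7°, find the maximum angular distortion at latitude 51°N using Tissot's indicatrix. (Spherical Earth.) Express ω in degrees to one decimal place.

49.1°

A cylindrical equal-area projection with standard parallel φ₀ has meridian scale h = cos φ / cos φ₀ and parallel scale k = cos φ₀ / cos φ (so areas are preserved, h·k = 1).
At 51°: h = 0.6427, k = 1.556; principal scales a = 1.556, b = 0.6427.
sin(ω/2) = (a − b)/(a + b) = 0.9133/2.199 = 0.4154, so ω = 2 arcsin(0.4154) ≈ 49.1°.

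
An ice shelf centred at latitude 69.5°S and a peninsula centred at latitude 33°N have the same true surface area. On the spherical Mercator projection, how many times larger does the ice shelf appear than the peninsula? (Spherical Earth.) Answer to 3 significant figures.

5.73

On Mercator, area is exaggerated by sec²φ = 1/cos²φ.
At 69.5°: sec²(69.5°) = 1/0.3502² = 8.154.
At 33°: sec²(33°) = 1/0.8387² = 1.422.
Ratio = 8.154/1.422 = cos²(33°)/cos²(69.5°) ≈ 5.73.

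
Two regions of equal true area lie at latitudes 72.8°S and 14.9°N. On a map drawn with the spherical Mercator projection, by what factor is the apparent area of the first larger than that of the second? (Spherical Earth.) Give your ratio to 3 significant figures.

10.7

Mercator is conformal with k = sec φ, so areal scale = k² = sec²φ.
At 72.8°: sec²(72.8°) = 1/0.2957² = 11.44.
At 14.9°: sec²(14.9°) = 1/0.9664² = 1.071.
Ratio = 11.44/1.071 = cos²(14.9°)/cos²(72.8°) ≈ 10.7.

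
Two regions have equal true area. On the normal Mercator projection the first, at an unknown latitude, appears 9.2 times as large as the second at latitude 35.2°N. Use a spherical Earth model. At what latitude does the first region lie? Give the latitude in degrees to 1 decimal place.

74.4°

On Mercator, (apparent₁)/(apparent₂) = sec²φ₁ / sec²φ₂ when true areas are equal.
cos²φ₂ / cos²φ₁ = 9.2  ⇒  cos φ₁ = cos 35.2° / √9.2 = 0.8171/3.033 = 0.2694.
φ₁ = arccos(0.2694) ≈ 74.4°.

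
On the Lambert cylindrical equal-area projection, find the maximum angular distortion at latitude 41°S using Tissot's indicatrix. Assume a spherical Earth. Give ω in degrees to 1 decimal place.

31.8°

The Lambert cylindrical equal-area projection is the cylindrical equal-area projection with its standard parallel at the equator (φ₀ = 0). A cylindrical equal-area projection with standard parallel φ₀ has meridian scale h = cos φ / cos φ₀ and parallel scale k = cos φ₀ / cos φ (so areas are preserved, h·k = 1).
At 41°: h = 0.7547, k = 1.325; principal scales a = 1.325, b = 0.7547.
sin(ω/2) = (a − b)/(a + b) = 0.5703/2.080 = 0.2742, so ω = 2 arcsin(0.2742) ≈ 31.8°.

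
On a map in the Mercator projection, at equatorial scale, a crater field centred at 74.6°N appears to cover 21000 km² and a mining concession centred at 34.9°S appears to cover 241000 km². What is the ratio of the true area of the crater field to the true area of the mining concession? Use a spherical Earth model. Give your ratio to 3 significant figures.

On Mercator the areal scale is sec²φ, so true area = apparent × cos²φ.
True area of crater field: 21000 × cos²(74.6°) = 21000 × 0.07052 = 1481 km².
True area of mining concession: 241000 × cos²(34.9°) = 241000 × 0.6726 = 162100 km².
Ratio = 1481 / 162100 ≈ 0.00914.

0.00914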